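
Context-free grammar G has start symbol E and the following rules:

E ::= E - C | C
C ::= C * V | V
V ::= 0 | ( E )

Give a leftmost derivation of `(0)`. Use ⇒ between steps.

E ⇒ C ⇒ V ⇒ (E) ⇒ (C) ⇒ (V) ⇒ (0)

E ⇒ C   [E ::= C]
C ⇒ V   [C ::= V]
V ⇒ (E)   [V ::= ( E )]
(E) ⇒ (C)   [E ::= C]
(C) ⇒ (V)   [C ::= V]
(V) ⇒ (0)   [V ::= 0]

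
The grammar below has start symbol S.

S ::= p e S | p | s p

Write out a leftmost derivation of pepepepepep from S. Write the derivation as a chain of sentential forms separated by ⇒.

S ⇒ peS ⇒ pepeS ⇒ pepepeS ⇒ pepepepeS ⇒ pepepepepeS ⇒ pepepepepep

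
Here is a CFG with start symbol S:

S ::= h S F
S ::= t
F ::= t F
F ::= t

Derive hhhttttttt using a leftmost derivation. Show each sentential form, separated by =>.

S => hSF   [S ::= h S F]
hSF => hhSFF   [S ::= h S F]
hhSFF => hhhSFFF   [S ::= h S F]
hhhSFFF => hhhtFFF   [S ::= t]
hhhtFFF => hhhttFFF   [F ::= t F]
hhhttFFF => hhhtttFFF   [F ::= t F]
hhhtttFFF => hhhttttFF   [F ::= t]
hhhttttFF => hhhtttttFF   [F ::= t F]
hhhtttttFF => hhhttttttF   [F ::= t]
hhhttttttF => hhhttttttt   [F ::= t]

S => hSF => hhSFF => hhhSFFF => hhhtFFF => hhhttFFF => hhhtttFFF => hhhttttFF => hhhtttttFF => hhhttttttF => hhhttttttt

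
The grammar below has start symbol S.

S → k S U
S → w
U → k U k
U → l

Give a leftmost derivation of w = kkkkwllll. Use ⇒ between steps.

S⇒kSU⇒kkSUU⇒kkkSUUU⇒kkkkSUUUU⇒kkkkwUUUU⇒kkkkwlUUU⇒kkkkwllUU⇒kkkkwlllU⇒kkkkwllll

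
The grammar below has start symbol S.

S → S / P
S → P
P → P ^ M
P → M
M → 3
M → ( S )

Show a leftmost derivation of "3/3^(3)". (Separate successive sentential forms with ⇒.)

S ⇒ S/P ⇒ P/P ⇒ M/P ⇒ 3/P ⇒ 3/P^M ⇒ 3/M^M ⇒ 3/3^M ⇒ 3/3^(S) ⇒ 3/3^(P) ⇒ 3/3^(M) ⇒ 3/3^(3)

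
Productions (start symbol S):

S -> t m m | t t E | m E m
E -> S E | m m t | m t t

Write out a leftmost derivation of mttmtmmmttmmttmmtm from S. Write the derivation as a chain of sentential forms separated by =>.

S=>mEm=>mSEm=>mttEEm=>mttSEEm=>mttmEmEEm=>mttmSEmEEm=>mttmtmmEmEEm=>mttmtmmmttmEEm=>mttmtmmmttmmttEm=>mttmtmmmttmmttmmtm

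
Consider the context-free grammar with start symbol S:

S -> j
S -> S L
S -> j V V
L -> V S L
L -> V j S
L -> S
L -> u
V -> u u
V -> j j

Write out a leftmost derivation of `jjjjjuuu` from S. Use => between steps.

S => SL => SLL => SLLL => jVVLLL => jjjVLLL => jjjjjLLL => jjjjjuLL => jjjjjuuL => jjjjjuuu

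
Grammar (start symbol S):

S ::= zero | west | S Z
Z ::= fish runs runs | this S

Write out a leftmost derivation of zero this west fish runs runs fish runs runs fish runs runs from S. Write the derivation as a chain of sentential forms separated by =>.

S => S Z => S Z Z => S Z Z Z => S Z Z Z Z => zero Z Z Z Z => zero this S Z Z Z => zero this west Z Z Z => zero this west fish runs runs Z Z => zero this west fish runs runs fish runs runs Z => zero this west fish runs runs fish runs runs fish runs runs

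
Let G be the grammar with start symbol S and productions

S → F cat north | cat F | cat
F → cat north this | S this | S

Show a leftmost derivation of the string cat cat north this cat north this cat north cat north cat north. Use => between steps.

S => cat F => cat S => cat F cat north => cat S cat north => cat F cat north cat north => cat S cat north cat north => cat F cat north cat north cat north => cat S this cat north cat north cat north => cat F cat north this cat north cat north cat north => cat cat north this cat north this cat north cat north cat north

S => cat F   [S → cat F]
cat F => cat S   [F → S]
cat S => cat F cat north   [S → F cat north]
cat F cat north => cat S cat north   [F → S]
cat S cat north => cat F cat north cat north   [S → F cat north]
cat F cat north cat north => cat S cat north cat north   [F → S]
cat S cat north cat north => cat F cat north cat north cat north   [S → F cat north]
cat F cat north cat north cat north => cat S this cat north cat north cat north   [F → S this]
cat S this cat north cat north cat north => cat F cat north this cat north cat north cat north   [S → F cat north]
cat F cat north this cat north cat north cat north => cat cat north this cat north this cat north cat north cat north   [F → cat north this]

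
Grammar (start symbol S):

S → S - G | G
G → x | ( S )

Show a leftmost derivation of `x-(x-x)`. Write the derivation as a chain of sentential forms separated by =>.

S => S-G => G-G => x-G => x-(S) => x-(S-G) => x-(G-G) => x-(x-G) => x-(x-x)

S => S-G   [S → S - G]
S-G => G-G   [S → G]
G-G => x-G   [G → x]
x-G => x-(S)   [G → ( S )]
x-(S) => x-(S-G)   [S → S - G]
x-(S-G) => x-(G-G)   [S → G]
x-(G-G) => x-(x-G)   [G → x]
x-(x-G) => x-(x-x)   [G → x]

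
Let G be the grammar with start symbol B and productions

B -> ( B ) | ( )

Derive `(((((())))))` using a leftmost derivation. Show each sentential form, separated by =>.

B => (B)   [B -> ( B )]
(B) => ((B))   [B -> ( B )]
((B)) => (((B)))   [B -> ( B )]
(((B))) => ((((B))))   [B -> ( B )]
((((B)))) => (((((B)))))   [B -> ( B )]
(((((B))))) => (((((())))))   [B -> ( )]

B => (B) => ((B)) => (((B))) => ((((B)))) => (((((B))))) => (((((())))))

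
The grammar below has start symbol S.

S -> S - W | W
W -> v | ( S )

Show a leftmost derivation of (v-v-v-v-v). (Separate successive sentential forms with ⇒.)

S ⇒ W   [S -> W]
W ⇒ (S)   [W -> ( S )]
(S) ⇒ (S-W)   [S -> S - W]
(S-W) ⇒ (S-W-W)   [S -> S - W]
(S-W-W) ⇒ (S-W-W-W)   [S -> S - W]
(S-W-W-W) ⇒ (S-W-W-W-W)   [S -> S - W]
(S-W-W-W-W) ⇒ (W-W-W-W-W)   [S -> W]
(W-W-W-W-W) ⇒ (v-W-W-W-W)   [W -> v]
(v-W-W-W-W) ⇒ (v-v-W-W-W)   [W -> v]
(v-v-W-W-W) ⇒ (v-v-v-W-W)   [W -> v]
(v-v-v-W-W) ⇒ (v-v-v-v-W)   [W -> v]
(v-v-v-v-W) ⇒ (v-v-v-v-v)   [W -> v]

S⇒W⇒(S)⇒(S-W)⇒(S-W-W)⇒(S-W-W-W)⇒(S-W-W-W-W)⇒(W-W-W-W-W)⇒(v-W-W-W-W)⇒(v-v-W-W-W)⇒(v-v-v-W-W)⇒(v-v-v-v-W)⇒(v-v-v-v-v)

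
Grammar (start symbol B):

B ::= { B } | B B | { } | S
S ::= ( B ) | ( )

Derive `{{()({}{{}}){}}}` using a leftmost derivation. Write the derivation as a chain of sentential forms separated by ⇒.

B⇒{B}⇒{{B}}⇒{{BB}}⇒{{SB}}⇒{{()B}}⇒{{()BB}}⇒{{()SB}}⇒{{()(B)B}}⇒{{()(BB)B}}⇒{{()({}B)B}}⇒{{()({}{B})B}}⇒{{()({}{{}})B}}⇒{{()({}{{}}){}}}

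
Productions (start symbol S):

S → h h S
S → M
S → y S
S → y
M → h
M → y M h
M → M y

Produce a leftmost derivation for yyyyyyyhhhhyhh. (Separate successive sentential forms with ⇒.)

S ⇒ yS ⇒ yyS ⇒ yyM ⇒ yyyMh ⇒ yyyyMhh ⇒ yyyyMyhh ⇒ yyyyyMhyhh ⇒ yyyyyyMhhyhh ⇒ yyyyyyyMhhhyhh ⇒ yyyyyyyhhhhyhh

S ⇒ yS   [S → y S]
yS ⇒ yyS   [S → y S]
yyS ⇒ yyM   [S → M]
yyM ⇒ yyyMh   [M → y M h]
yyyMh ⇒ yyyyMhh   [M → y M h]
yyyyMhh ⇒ yyyyMyhh   [M → M y]
yyyyMyhh ⇒ yyyyyMhyhh   [M → y M h]
yyyyyMhyhh ⇒ yyyyyyMhhyhh   [M → y M h]
yyyyyyMhhyhh ⇒ yyyyyyyMhhhyhh   [M → y M h]
yyyyyyyMhhhyhh ⇒ yyyyyyyhhhhyhh   [M → h]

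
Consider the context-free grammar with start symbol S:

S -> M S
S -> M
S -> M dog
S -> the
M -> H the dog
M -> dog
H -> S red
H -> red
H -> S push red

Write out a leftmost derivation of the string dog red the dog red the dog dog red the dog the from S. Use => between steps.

S => M S   [S -> M S]
M S => H the dog S   [M -> H the dog]
H the dog S => S red the dog S   [H -> S red]
S red the dog S => M S red the dog S   [S -> M S]
M S red the dog S => H the dog S red the dog S   [M -> H the dog]
H the dog S red the dog S => S red the dog S red the dog S   [H -> S red]
S red the dog S red the dog S => M S red the dog S red the dog S   [S -> M S]
M S red the dog S red the dog S => dog S red the dog S red the dog S   [M -> dog]
dog S red the dog S red the dog S => dog M red the dog S red the dog S   [S -> M]
dog M red the dog S red the dog S => dog H the dog red the dog S red the dog S   [M -> H the dog]
dog H the dog red the dog S red the dog S => dog red the dog red the dog S red the dog S   [H -> red]
dog red the dog red the dog S red the dog S => dog red the dog red the dog M red the dog S   [S -> M]
dog red the dog red the dog M red the dog S => dog red the dog red the dog dog red the dog S   [M -> dog]
dog red the dog red the dog dog red the dog S => dog red the dog red the dog dog red the dog the   [S -> the]

S => M S => H the dog S => S red the dog S => M S red the dog S => H the dog S red the dog S => S red the dog S red the dog S => M S red the dog S red the dog S => dog S red the dog S red the dog S => dog M red the dog S red the dog S => dog H the dog red the dog S red the dog S => dog red the dog red the dog S red the dog S => dog red the dog red the dog M red the dog S => dog red the dog red the dog dog red the dog S => dog red the dog red the dog dog red the dog the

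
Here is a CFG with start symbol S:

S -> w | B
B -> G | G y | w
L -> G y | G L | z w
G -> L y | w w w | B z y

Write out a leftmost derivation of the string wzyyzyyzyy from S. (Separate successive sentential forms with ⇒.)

S ⇒ B ⇒ Gy ⇒ Bzyy ⇒ Gyzyy ⇒ Bzyyzyy ⇒ Gyzyyzyy ⇒ Bzyyzyyzyy ⇒ wzyyzyyzyy

S ⇒ B   [S -> B]
B ⇒ Gy   [B -> G y]
Gy ⇒ Bzyy   [G -> B z y]
Bzyy ⇒ Gyzyy   [B -> G y]
Gyzyy ⇒ Bzyyzyy   [G -> B z y]
Bzyyzyy ⇒ Gyzyyzyy   [B -> G y]
Gyzyyzyy ⇒ Bzyyzyyzyy   [G -> B z y]
Bzyyzyyzyy ⇒ wzyyzyyzyy   [B -> w]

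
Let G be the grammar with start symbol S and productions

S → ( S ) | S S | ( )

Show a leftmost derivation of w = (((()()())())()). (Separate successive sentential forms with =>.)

S => (S)   [S → ( S )]
(S) => (SS)   [S → S S]
(SS) => ((S)S)   [S → ( S )]
((S)S) => ((SS)S)   [S → S S]
((SS)S) => (((S)S)S)   [S → ( S )]
(((S)S)S) => (((SS)S)S)   [S → S S]
(((SS)S)S) => (((SSS)S)S)   [S → S S]
(((SSS)S)S) => (((()SS)S)S)   [S → ( )]
(((()SS)S)S) => (((()()S)S)S)   [S → ( )]
(((()()S)S)S) => (((()()())S)S)   [S → ( )]
(((()()())S)S) => (((()()())())S)   [S → ( )]
(((()()())())S) => (((()()())())())   [S → ( )]

S => (S) => (SS) => ((S)S) => ((SS)S) => (((S)S)S) => (((SS)S)S) => (((SSS)S)S) => (((()SS)S)S) => (((()()S)S)S) => (((()()())S)S) => (((()()())())S) => (((()()())())())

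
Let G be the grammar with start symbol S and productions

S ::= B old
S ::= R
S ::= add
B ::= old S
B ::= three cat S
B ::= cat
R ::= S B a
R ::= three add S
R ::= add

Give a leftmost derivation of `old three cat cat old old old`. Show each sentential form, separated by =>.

S => B old => old S old => old B old old => old three cat S old old => old three cat B old old old => old three cat cat old old old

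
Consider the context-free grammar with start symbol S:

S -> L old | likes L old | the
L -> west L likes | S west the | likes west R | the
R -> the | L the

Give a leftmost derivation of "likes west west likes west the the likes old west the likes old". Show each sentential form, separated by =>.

S => likes L old   [S -> likes L old]
likes L old => likes west L likes old   [L -> west L likes]
likes west L likes old => likes west S west the likes old   [L -> S west the]
likes west S west the likes old => likes west L old west the likes old   [S -> L old]
likes west L old west the likes old => likes west west L likes old west the likes old   [L -> west L likes]
likes west west L likes old west the likes old => likes west west likes west R likes old west the likes old   [L -> likes west R]
likes west west likes west R likes old west the likes old => likes west west likes west L the likes old west the likes old   [R -> L the]
likes west west likes west L the likes old west the likes old => likes west west likes west the the likes old west the likes old   [L -> the]

S => likes L old => likes west L likes old => likes west S west the likes old => likes west L old west the likes old => likes west west L likes old west the likes old => likes west west likes west R likes old west the likes old => likes west west likes west L the likes old west the likes old => likes west west likes west the the likes old west the likes old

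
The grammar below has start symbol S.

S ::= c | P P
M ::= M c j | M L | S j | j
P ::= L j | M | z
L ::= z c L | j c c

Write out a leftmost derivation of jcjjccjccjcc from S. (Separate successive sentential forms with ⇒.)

S ⇒ PP   [S ::= P P]
PP ⇒ MP   [P ::= M]
MP ⇒ jP   [M ::= j]
jP ⇒ jM   [P ::= M]
jM ⇒ jML   [M ::= M L]
jML ⇒ jMLL   [M ::= M L]
jMLL ⇒ jMLLL   [M ::= M L]
jMLLL ⇒ jSjLLL   [M ::= S j]
jSjLLL ⇒ jcjLLL   [S ::= c]
jcjLLL ⇒ jcjjccLL   [L ::= j c c]
jcjjccLL ⇒ jcjjccjccL   [L ::= j c c]
jcjjccjccL ⇒ jcjjccjccjcc   [L ::= j c c]

S ⇒ PP ⇒ MP ⇒ jP ⇒ jM ⇒ jML ⇒ jMLL ⇒ jMLLL ⇒ jSjLLL ⇒ jcjLLL ⇒ jcjjccLL ⇒ jcjjccjccL ⇒ jcjjccjccjcc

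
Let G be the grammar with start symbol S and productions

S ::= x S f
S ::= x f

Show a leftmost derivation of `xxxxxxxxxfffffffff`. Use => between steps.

S => xSf => xxSff => xxxSfff => xxxxSffff => xxxxxSfffff => xxxxxxSffffff => xxxxxxxSfffffff => xxxxxxxxSffffffff => xxxxxxxxxfffffffff

S => xSf   [S ::= x S f]
xSf => xxSff   [S ::= x S f]
xxSff => xxxSfff   [S ::= x S f]
xxxSfff => xxxxSffff   [S ::= x S f]
xxxxSffff => xxxxxSfffff   [S ::= x S f]
xxxxxSfffff => xxxxxxSffffff   [S ::= x S f]
xxxxxxSffffff => xxxxxxxSfffffff   [S ::= x S f]
xxxxxxxSfffffff => xxxxxxxxSffffffff   [S ::= x S f]
xxxxxxxxSffffffff => xxxxxxxxxfffffffff   [S ::= x f]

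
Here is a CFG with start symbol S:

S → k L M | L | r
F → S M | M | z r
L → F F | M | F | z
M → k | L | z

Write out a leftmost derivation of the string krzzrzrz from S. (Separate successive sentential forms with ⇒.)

S ⇒ kLM   [S → k L M]
kLM ⇒ kFFM   [L → F F]
kFFM ⇒ kSMFM   [F → S M]
kSMFM ⇒ krMFM   [S → r]
krMFM ⇒ krLFM   [M → L]
krLFM ⇒ krFFFM   [L → F F]
krFFFM ⇒ krMFFM   [F → M]
krMFFM ⇒ krLFFM   [M → L]
krLFFM ⇒ krzFFM   [L → z]
krzFFM ⇒ krzzrFM   [F → z r]
krzzrFM ⇒ krzzrzrM   [F → z r]
krzzrzrM ⇒ krzzrzrz   [M → z]

S ⇒ kLM ⇒ kFFM ⇒ kSMFM ⇒ krMFM ⇒ krLFM ⇒ krFFFM ⇒ krMFFM ⇒ krLFFM ⇒ krzFFM ⇒ krzzrFM ⇒ krzzrzrM ⇒ krzzrzrz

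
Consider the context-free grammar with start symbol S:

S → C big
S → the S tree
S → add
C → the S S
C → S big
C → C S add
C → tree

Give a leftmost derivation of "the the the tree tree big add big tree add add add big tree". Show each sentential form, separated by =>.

S => the S tree => the C big tree => the C S add big tree => the the S S S add big tree => the the the S tree S S add big tree => the the the C big tree S S add big tree => the the the C S add big tree S S add big tree => the the the tree S add big tree S S add big tree => the the the tree C big add big tree S S add big tree => the the the tree tree big add big tree S S add big tree => the the the tree tree big add big tree add S add big tree => the the the tree tree big add big tree add add add big tree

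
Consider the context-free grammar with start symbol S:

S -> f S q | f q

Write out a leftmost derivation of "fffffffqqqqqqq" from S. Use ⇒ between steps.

S ⇒ fSq ⇒ ffSqq ⇒ fffSqqq ⇒ ffffSqqqq ⇒ fffffSqqqqq ⇒ ffffffSqqqqqq ⇒ fffffffqqqqqqq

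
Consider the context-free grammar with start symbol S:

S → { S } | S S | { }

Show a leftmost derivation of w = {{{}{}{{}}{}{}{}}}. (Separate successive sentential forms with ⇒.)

S ⇒ {S}   [S → { S }]
{S} ⇒ {{S}}   [S → { S }]
{{S}} ⇒ {{SS}}   [S → S S]
{{SS}} ⇒ {{{}S}}   [S → { }]
{{{}S}} ⇒ {{{}SS}}   [S → S S]
{{{}SS}} ⇒ {{{}SSS}}   [S → S S]
{{{}SSS}} ⇒ {{{}{}SS}}   [S → { }]
{{{}{}SS}} ⇒ {{{}{}SSS}}   [S → S S]
{{{}{}SSS}} ⇒ {{{}{}SSSS}}   [S → S S]
{{{}{}SSSS}} ⇒ {{{}{}{S}SSS}}   [S → { S }]
{{{}{}{S}SSS}} ⇒ {{{}{}{{}}SSS}}   [S → { }]
{{{}{}{{}}SSS}} ⇒ {{{}{}{{}}{}SS}}   [S → { }]
{{{}{}{{}}{}SS}} ⇒ {{{}{}{{}}{}{}S}}   [S → { }]
{{{}{}{{}}{}{}S}} ⇒ {{{}{}{{}}{}{}{}}}   [S → { }]

S ⇒ {S} ⇒ {{S}} ⇒ {{SS}} ⇒ {{{}S}} ⇒ {{{}SS}} ⇒ {{{}SSS}} ⇒ {{{}{}SS}} ⇒ {{{}{}SSS}} ⇒ {{{}{}SSSS}} ⇒ {{{}{}{S}SSS}} ⇒ {{{}{}{{}}SSS}} ⇒ {{{}{}{{}}{}SS}} ⇒ {{{}{}{{}}{}{}S}} ⇒ {{{}{}{{}}{}{}{}}}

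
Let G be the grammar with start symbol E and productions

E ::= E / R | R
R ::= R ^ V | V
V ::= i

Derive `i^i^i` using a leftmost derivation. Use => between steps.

E => R => R^V => R^V^V => V^V^V => i^V^V => i^i^V => i^i^i

E => R   [E ::= R]
R => R^V   [R ::= R ^ V]
R^V => R^V^V   [R ::= R ^ V]
R^V^V => V^V^V   [R ::= V]
V^V^V => i^V^V   [V ::= i]
i^V^V => i^i^V   [V ::= i]
i^i^V => i^i^i   [V ::= i]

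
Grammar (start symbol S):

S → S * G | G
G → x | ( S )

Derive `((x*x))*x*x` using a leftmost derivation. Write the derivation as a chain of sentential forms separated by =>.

S => S*G => S*G*G => G*G*G => (S)*G*G => (G)*G*G => ((S))*G*G => ((S*G))*G*G => ((G*G))*G*G => ((x*G))*G*G => ((x*x))*G*G => ((x*x))*x*G => ((x*x))*x*x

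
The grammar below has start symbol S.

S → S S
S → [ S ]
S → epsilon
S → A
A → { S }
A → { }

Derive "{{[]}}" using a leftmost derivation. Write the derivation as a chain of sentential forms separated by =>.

S => A => {S} => {SS} => {SSS} => {ASS} => {{S}SS} => {{[S]}SS} => {{[]}SS} => {{[]}S} => {{[]}}

S => A   [S → A]
A => {S}   [A → { S }]
{S} => {SS}   [S → S S]
{SS} => {SSS}   [S → S S]
{SSS} => {ASS}   [S → A]
{ASS} => {{S}SS}   [A → { S }]
{{S}SS} => {{[S]}SS}   [S → [ S ]]
{{[S]}SS} => {{[]}SS}   [S → epsilon]
{{[]}SS} => {{[]}S}   [S → epsilon]
{{[]}S} => {{[]}}   [S → epsilon]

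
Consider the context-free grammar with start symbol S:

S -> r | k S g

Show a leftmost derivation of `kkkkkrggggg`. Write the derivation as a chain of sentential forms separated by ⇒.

S⇒kSg⇒kkSgg⇒kkkSggg⇒kkkkSgggg⇒kkkkkSggggg⇒kkkkkrggggg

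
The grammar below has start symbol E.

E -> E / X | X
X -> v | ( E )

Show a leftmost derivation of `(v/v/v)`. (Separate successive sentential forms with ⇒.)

E⇒X⇒(E)⇒(E/X)⇒(E/X/X)⇒(X/X/X)⇒(v/X/X)⇒(v/v/X)⇒(v/v/v)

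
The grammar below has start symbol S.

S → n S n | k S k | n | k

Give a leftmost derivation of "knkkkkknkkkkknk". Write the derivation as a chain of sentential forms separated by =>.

S=>kSk=>knSnk=>knkSknk=>knkkSkknk=>knkkkSkkknk=>knkkkkSkkkknk=>knkkkkkSkkkkknk=>knkkkkknkkkkknk

S => kSk   [S → k S k]
kSk => knSnk   [S → n S n]
knSnk => knkSknk   [S → k S k]
knkSknk => knkkSkknk   [S → k S k]
knkkSkknk => knkkkSkkknk   [S → k S k]
knkkkSkkknk => knkkkkSkkkknk   [S → k S k]
knkkkkSkkkknk => knkkkkkSkkkkknk   [S → k S k]
knkkkkkSkkkkknk => knkkkkknkkkkknk   [S → n]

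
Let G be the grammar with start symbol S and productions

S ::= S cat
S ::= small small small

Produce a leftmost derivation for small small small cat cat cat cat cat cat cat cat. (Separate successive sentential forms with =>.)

S => S cat => S cat cat => S cat cat cat => S cat cat cat cat => S cat cat cat cat cat => S cat cat cat cat cat cat => S cat cat cat cat cat cat cat => S cat cat cat cat cat cat cat cat => small small small cat cat cat cat cat cat cat cat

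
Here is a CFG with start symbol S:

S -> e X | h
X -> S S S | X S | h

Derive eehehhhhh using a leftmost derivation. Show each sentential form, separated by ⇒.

S⇒eX⇒eSSS⇒eeXSS⇒eeSSSSS⇒eehSSSS⇒eeheXSSS⇒eeheXSSSS⇒eehehSSSS⇒eehehhSSS⇒eehehhhSS⇒eehehhhhS⇒eehehhhhh

S ⇒ eX   [S -> e X]
eX ⇒ eSSS   [X -> S S S]
eSSS ⇒ eeXSS   [S -> e X]
eeXSS ⇒ eeSSSSS   [X -> S S S]
eeSSSSS ⇒ eehSSSS   [S -> h]
eehSSSS ⇒ eeheXSSS   [S -> e X]
eeheXSSS ⇒ eeheXSSSS   [X -> X S]
eeheXSSSS ⇒ eehehSSSS   [X -> h]
eehehSSSS ⇒ eehehhSSS   [S -> h]
eehehhSSS ⇒ eehehhhSS   [S -> h]
eehehhhSS ⇒ eehehhhhS   [S -> h]
eehehhhhS ⇒ eehehhhhh   [S -> h]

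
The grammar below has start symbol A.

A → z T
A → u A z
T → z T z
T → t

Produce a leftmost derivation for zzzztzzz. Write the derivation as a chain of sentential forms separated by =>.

A=>zT=>zzTz=>zzzTzz=>zzzzTzzz=>zzzztzzz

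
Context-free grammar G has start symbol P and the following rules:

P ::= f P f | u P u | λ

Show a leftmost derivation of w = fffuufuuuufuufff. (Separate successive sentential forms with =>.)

P => fPf   [P ::= f P f]
fPf => ffPff   [P ::= f P f]
ffPff => fffPfff   [P ::= f P f]
fffPfff => fffuPufff   [P ::= u P u]
fffuPufff => fffuuPuufff   [P ::= u P u]
fffuuPuufff => fffuufPfuufff   [P ::= f P f]
fffuufPfuufff => fffuufuPufuufff   [P ::= u P u]
fffuufuPufuufff => fffuufuuPuufuufff   [P ::= u P u]
fffuufuuPuufuufff => fffuufuuuufuufff   [P ::= λ]

P=>fPf=>ffPff=>fffPfff=>fffuPufff=>fffuuPuufff=>fffuufPfuufff=>fffuufuPufuufff=>fffuufuuPuufuufff=>fffuufuuuufuufff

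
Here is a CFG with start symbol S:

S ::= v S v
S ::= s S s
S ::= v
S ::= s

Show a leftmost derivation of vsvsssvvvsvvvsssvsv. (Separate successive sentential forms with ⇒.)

S⇒vSv⇒vsSsv⇒vsvSvsv⇒vsvsSsvsv⇒vsvssSssvsv⇒vsvsssSsssvsv⇒vsvsssvSvsssvsv⇒vsvsssvvSvvsssvsv⇒vsvsssvvvSvvvsssvsv⇒vsvsssvvvsvvvsssvsv

S ⇒ vSv   [S ::= v S v]
vSv ⇒ vsSsv   [S ::= s S s]
vsSsv ⇒ vsvSvsv   [S ::= v S v]
vsvSvsv ⇒ vsvsSsvsv   [S ::= s S s]
vsvsSsvsv ⇒ vsvssSssvsv   [S ::= s S s]
vsvssSssvsv ⇒ vsvsssSsssvsv   [S ::= s S s]
vsvsssSsssvsv ⇒ vsvsssvSvsssvsv   [S ::= v S v]
vsvsssvSvsssvsv ⇒ vsvsssvvSvvsssvsv   [S ::= v S v]
vsvsssvvSvvsssvsv ⇒ vsvsssvvvSvvvsssvsv   [S ::= v S v]
vsvsssvvvSvvvsssvsv ⇒ vsvsssvvvsvvvsssvsv   [S ::= s]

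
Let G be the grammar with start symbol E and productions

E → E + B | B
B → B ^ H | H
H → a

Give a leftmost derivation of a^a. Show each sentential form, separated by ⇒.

E⇒B⇒B^H⇒H^H⇒a^H⇒a^a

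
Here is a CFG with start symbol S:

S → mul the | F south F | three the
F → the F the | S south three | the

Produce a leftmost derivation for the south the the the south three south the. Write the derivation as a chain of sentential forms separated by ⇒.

S ⇒ F south F   [S → F south F]
F south F ⇒ S south three south F   [F → S south three]
S south three south F ⇒ F south F south three south F   [S → F south F]
F south F south three south F ⇒ the south F south three south F   [F → the]
the south F south three south F ⇒ the south the F the south three south F   [F → the F the]
the south the F the south three south F ⇒ the south the the the south three south F   [F → the]
the south the the the south three south F ⇒ the south the the the south three south the   [F → the]

S ⇒ F south F ⇒ S south three south F ⇒ F south F south three south F ⇒ the south F south three south F ⇒ the south the F the south three south F ⇒ the south the the the south three south F ⇒ the south the the the south three south the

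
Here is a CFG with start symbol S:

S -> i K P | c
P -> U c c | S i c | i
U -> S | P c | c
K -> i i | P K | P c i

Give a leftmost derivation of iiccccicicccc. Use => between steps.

S=>iKP=>iPKP=>iiKP=>iiPciP=>iiUccciP=>iicccciP=>iicccciUcc=>iicccciPccc=>iicccciSicccc=>iiccccicicccc

S => iKP   [S -> i K P]
iKP => iPKP   [K -> P K]
iPKP => iiKP   [P -> i]
iiKP => iiPciP   [K -> P c i]
iiPciP => iiUccciP   [P -> U c c]
iiUccciP => iicccciP   [U -> c]
iicccciP => iicccciUcc   [P -> U c c]
iicccciUcc => iicccciPccc   [U -> P c]
iicccciPccc => iicccciSicccc   [P -> S i c]
iicccciSicccc => iiccccicicccc   [S -> c]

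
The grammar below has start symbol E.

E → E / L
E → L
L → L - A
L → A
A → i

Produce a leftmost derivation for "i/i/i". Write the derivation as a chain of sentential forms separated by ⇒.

E ⇒ E/L ⇒ E/L/L ⇒ L/L/L ⇒ A/L/L ⇒ i/L/L ⇒ i/A/L ⇒ i/i/L ⇒ i/i/A ⇒ i/i/i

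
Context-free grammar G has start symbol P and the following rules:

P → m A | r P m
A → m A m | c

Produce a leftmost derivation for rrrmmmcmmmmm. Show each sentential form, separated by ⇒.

P ⇒ rPm   [P → r P m]
rPm ⇒ rrPmm   [P → r P m]
rrPmm ⇒ rrrPmmm   [P → r P m]
rrrPmmm ⇒ rrrmAmmm   [P → m A]
rrrmAmmm ⇒ rrrmmAmmmm   [A → m A m]
rrrmmAmmmm ⇒ rrrmmmAmmmmm   [A → m A m]
rrrmmmAmmmmm ⇒ rrrmmmcmmmmm   [A → c]

P⇒rPm⇒rrPmm⇒rrrPmmm⇒rrrmAmmm⇒rrrmmAmmmm⇒rrrmmmAmmmmm⇒rrrmmmcmmmmm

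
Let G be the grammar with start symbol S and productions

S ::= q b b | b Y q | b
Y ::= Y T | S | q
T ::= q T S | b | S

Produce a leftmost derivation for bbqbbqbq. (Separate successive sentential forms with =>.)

S=>bYq=>bYTq=>bSTq=>bbYqTq=>bbYTqTq=>bbYTTqTq=>bbqTTqTq=>bbqbTqTq=>bbqbbqTq=>bbqbbqbq

S => bYq   [S ::= b Y q]
bYq => bYTq   [Y ::= Y T]
bYTq => bSTq   [Y ::= S]
bSTq => bbYqTq   [S ::= b Y q]
bbYqTq => bbYTqTq   [Y ::= Y T]
bbYTqTq => bbYTTqTq   [Y ::= Y T]
bbYTTqTq => bbqTTqTq   [Y ::= q]
bbqTTqTq => bbqbTqTq   [T ::= b]
bbqbTqTq => bbqbbqTq   [T ::= b]
bbqbbqTq => bbqbbqbq   [T ::= b]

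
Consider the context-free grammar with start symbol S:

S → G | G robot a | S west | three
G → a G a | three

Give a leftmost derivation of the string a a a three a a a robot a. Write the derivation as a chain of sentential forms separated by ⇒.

S ⇒ G robot a   [S → G robot a]
G robot a ⇒ a G a robot a   [G → a G a]
a G a robot a ⇒ a a G a a robot a   [G → a G a]
a a G a a robot a ⇒ a a a G a a a robot a   [G → a G a]
a a a G a a a robot a ⇒ a a a three a a a robot a   [G → three]

S ⇒ G robot a ⇒ a G a robot a ⇒ a a G a a robot a ⇒ a a a G a a a robot a ⇒ a a a three a a a robot a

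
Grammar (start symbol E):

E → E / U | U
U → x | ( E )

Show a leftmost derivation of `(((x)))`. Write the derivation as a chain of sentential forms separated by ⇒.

E ⇒ U ⇒ (E) ⇒ (U) ⇒ ((E)) ⇒ ((U)) ⇒ (((E))) ⇒ (((U))) ⇒ (((x)))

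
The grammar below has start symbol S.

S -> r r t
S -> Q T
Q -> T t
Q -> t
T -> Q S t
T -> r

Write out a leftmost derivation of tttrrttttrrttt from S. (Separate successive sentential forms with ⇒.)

S ⇒ QT ⇒ tT ⇒ tQSt ⇒ ttSt ⇒ ttQTt ⇒ ttTtTt ⇒ ttQSttTt ⇒ tttSttTt ⇒ tttrrtttTt ⇒ tttrrtttQStt ⇒ tttrrttttStt ⇒ tttrrttttrrttt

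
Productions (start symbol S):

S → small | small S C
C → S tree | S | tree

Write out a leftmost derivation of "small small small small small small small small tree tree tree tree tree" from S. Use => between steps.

S => small S C => small small S C C => small small small C C => small small small S C => small small small small S C C => small small small small small S C C C => small small small small small small S C C C C => small small small small small small small S C C C C C => small small small small small small small small C C C C C => small small small small small small small small tree C C C C => small small small small small small small small tree tree C C C => small small small small small small small small tree tree tree C C => small small small small small small small small tree tree tree tree C => small small small small small small small small tree tree tree tree tree

S => small S C   [S → small S C]
small S C => small small S C C   [S → small S C]
small small S C C => small small small C C   [S → small]
small small small C C => small small small S C   [C → S]
small small small S C => small small small small S C C   [S → small S C]
small small small small S C C => small small small small small S C C C   [S → small S C]
small small small small small S C C C => small small small small small small S C C C C   [S → small S C]
small small small small small small S C C C C => small small small small small small small S C C C C C   [S → small S C]
small small small small small small small S C C C C C => small small small small small small small small C C C C C   [S → small]
small small small small small small small small C C C C C => small small small small small small small small tree C C C C   [C → tree]
small small small small small small small small tree C C C C => small small small small small small small small tree tree C C C   [C → tree]
small small small small small small small small tree tree C C C => small small small small small small small small tree tree tree C C   [C → tree]
small small small small small small small small tree tree tree C C => small small small small small small small small tree tree tree tree C   [C → tree]
small small small small small small small small tree tree tree tree C => small small small small small small small small tree tree tree tree tree   [C → tree]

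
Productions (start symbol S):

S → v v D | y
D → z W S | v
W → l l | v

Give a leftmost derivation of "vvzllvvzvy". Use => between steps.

S=>vvD=>vvzWS=>vvzllS=>vvzllvvD=>vvzllvvzWS=>vvzllvvzvS=>vvzllvvzvy

S => vvD   [S → v v D]
vvD => vvzWS   [D → z W S]
vvzWS => vvzllS   [W → l l]
vvzllS => vvzllvvD   [S → v v D]
vvzllvvD => vvzllvvzWS   [D → z W S]
vvzllvvzWS => vvzllvvzvS   [W → v]
vvzllvvzvS => vvzllvvzvy   [S → y]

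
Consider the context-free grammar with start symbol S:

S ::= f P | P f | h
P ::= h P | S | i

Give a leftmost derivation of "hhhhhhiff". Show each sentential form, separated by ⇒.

S ⇒ Pf ⇒ Sf ⇒ Pff ⇒ hPff ⇒ hhPff ⇒ hhhPff ⇒ hhhhPff ⇒ hhhhhPff ⇒ hhhhhhPff ⇒ hhhhhhiff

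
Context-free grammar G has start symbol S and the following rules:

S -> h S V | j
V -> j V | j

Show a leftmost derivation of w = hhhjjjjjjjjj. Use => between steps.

S=>hSV=>hhSVV=>hhhSVVV=>hhhjVVV=>hhhjjVVV=>hhhjjjVVV=>hhhjjjjVVV=>hhhjjjjjVVV=>hhhjjjjjjVV=>hhhjjjjjjjVV=>hhhjjjjjjjjV=>hhhjjjjjjjjj

S => hSV   [S -> h S V]
hSV => hhSVV   [S -> h S V]
hhSVV => hhhSVVV   [S -> h S V]
hhhSVVV => hhhjVVV   [S -> j]
hhhjVVV => hhhjjVVV   [V -> j V]
hhhjjVVV => hhhjjjVVV   [V -> j V]
hhhjjjVVV => hhhjjjjVVV   [V -> j V]
hhhjjjjVVV => hhhjjjjjVVV   [V -> j V]
hhhjjjjjVVV => hhhjjjjjjVV   [V -> j]
hhhjjjjjjVV => hhhjjjjjjjVV   [V -> j V]
hhhjjjjjjjVV => hhhjjjjjjjjV   [V -> j]
hhhjjjjjjjjV => hhhjjjjjjjjj   [V -> j]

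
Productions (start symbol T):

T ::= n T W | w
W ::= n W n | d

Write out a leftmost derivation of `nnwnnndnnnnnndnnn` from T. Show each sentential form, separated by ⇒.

T ⇒ nTW   [T ::= n T W]
nTW ⇒ nnTWW   [T ::= n T W]
nnTWW ⇒ nnwWW   [T ::= w]
nnwWW ⇒ nnwnWnW   [W ::= n W n]
nnwnWnW ⇒ nnwnnWnnW   [W ::= n W n]
nnwnnWnnW ⇒ nnwnnnWnnnW   [W ::= n W n]
nnwnnnWnnnW ⇒ nnwnnndnnnW   [W ::= d]
nnwnnndnnnW ⇒ nnwnnndnnnnWn   [W ::= n W n]
nnwnnndnnnnWn ⇒ nnwnnndnnnnnWnn   [W ::= n W n]
nnwnnndnnnnnWnn ⇒ nnwnnndnnnnnnWnnn   [W ::= n W n]
nnwnnndnnnnnnWnnn ⇒ nnwnnndnnnnnndnnn   [W ::= d]

T ⇒ nTW ⇒ nnTWW ⇒ nnwWW ⇒ nnwnWnW ⇒ nnwnnWnnW ⇒ nnwnnnWnnnW ⇒ nnwnnndnnnW ⇒ nnwnnndnnnnWn ⇒ nnwnnndnnnnnWnn ⇒ nnwnnndnnnnnnWnnn ⇒ nnwnnndnnnnnndnnn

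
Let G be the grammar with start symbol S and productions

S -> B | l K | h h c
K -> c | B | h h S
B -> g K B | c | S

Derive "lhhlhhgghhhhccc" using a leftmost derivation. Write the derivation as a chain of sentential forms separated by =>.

S => lK   [S -> l K]
lK => lhhS   [K -> h h S]
lhhS => lhhlK   [S -> l K]
lhhlK => lhhlhhS   [K -> h h S]
lhhlhhS => lhhlhhB   [S -> B]
lhhlhhB => lhhlhhgKB   [B -> g K B]
lhhlhhgKB => lhhlhhgBB   [K -> B]
lhhlhhgBB => lhhlhhggKBB   [B -> g K B]
lhhlhhggKBB => lhhlhhgghhSBB   [K -> h h S]
lhhlhhgghhSBB => lhhlhhgghhhhcBB   [S -> h h c]
lhhlhhgghhhhcBB => lhhlhhgghhhhccB   [B -> c]
lhhlhhgghhhhccB => lhhlhhgghhhhccc   [B -> c]

S=>lK=>lhhS=>lhhlK=>lhhlhhS=>lhhlhhB=>lhhlhhgKB=>lhhlhhgBB=>lhhlhhggKBB=>lhhlhhgghhSBB=>lhhlhhgghhhhcBB=>lhhlhhgghhhhccB=>lhhlhhgghhhhccc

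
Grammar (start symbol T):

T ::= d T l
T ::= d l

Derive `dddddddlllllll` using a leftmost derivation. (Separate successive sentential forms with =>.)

T => dTl => ddTll => dddTlll => ddddTllll => dddddTlllll => ddddddTllllll => dddddddlllllll

T => dTl   [T ::= d T l]
dTl => ddTll   [T ::= d T l]
ddTll => dddTlll   [T ::= d T l]
dddTlll => ddddTllll   [T ::= d T l]
ddddTllll => dddddTlllll   [T ::= d T l]
dddddTlllll => ddddddTllllll   [T ::= d T l]
ddddddTllllll => dddddddlllllll   [T ::= d l]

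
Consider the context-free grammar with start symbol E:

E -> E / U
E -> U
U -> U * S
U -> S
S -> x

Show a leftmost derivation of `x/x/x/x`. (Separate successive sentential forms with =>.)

E=>E/U=>E/U/U=>E/U/U/U=>U/U/U/U=>S/U/U/U=>x/U/U/U=>x/S/U/U=>x/x/U/U=>x/x/S/U=>x/x/x/U=>x/x/x/S=>x/x/x/x

E => E/U   [E -> E / U]
E/U => E/U/U   [E -> E / U]
E/U/U => E/U/U/U   [E -> E / U]
E/U/U/U => U/U/U/U   [E -> U]
U/U/U/U => S/U/U/U   [U -> S]
S/U/U/U => x/U/U/U   [S -> x]
x/U/U/U => x/S/U/U   [U -> S]
x/S/U/U => x/x/U/U   [S -> x]
x/x/U/U => x/x/S/U   [U -> S]
x/x/S/U => x/x/x/U   [S -> x]
x/x/x/U => x/x/x/S   [U -> S]
x/x/x/S => x/x/x/x   [S -> x]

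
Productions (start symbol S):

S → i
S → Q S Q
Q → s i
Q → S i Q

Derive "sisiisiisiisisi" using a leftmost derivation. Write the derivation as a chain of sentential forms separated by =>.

S => QSQ => siSQ => siQSQQ => siSiQSQQ => siQSQiQSQQ => sisiSQiQSQQ => sisiiQiQSQQ => sisiisiiQSQQ => sisiisiisiSQQ => sisiisiisiiQQ => sisiisiisiisiQ => sisiisiisiisisi

S => QSQ   [S → Q S Q]
QSQ => siSQ   [Q → s i]
siSQ => siQSQQ   [S → Q S Q]
siQSQQ => siSiQSQQ   [Q → S i Q]
siSiQSQQ => siQSQiQSQQ   [S → Q S Q]
siQSQiQSQQ => sisiSQiQSQQ   [Q → s i]
sisiSQiQSQQ => sisiiQiQSQQ   [S → i]
sisiiQiQSQQ => sisiisiiQSQQ   [Q → s i]
sisiisiiQSQQ => sisiisiisiSQQ   [Q → s i]
sisiisiisiSQQ => sisiisiisiiQQ   [S → i]
sisiisiisiiQQ => sisiisiisiisiQ   [Q → s i]
sisiisiisiisiQ => sisiisiisiisisi   [Q → s i]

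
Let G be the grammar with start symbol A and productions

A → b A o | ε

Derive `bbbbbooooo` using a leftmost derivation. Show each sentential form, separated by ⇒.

A⇒bAo⇒bbAoo⇒bbbAooo⇒bbbbAoooo⇒bbbbbAooooo⇒bbbbbooooo

A ⇒ bAo   [A → b A o]
bAo ⇒ bbAoo   [A → b A o]
bbAoo ⇒ bbbAooo   [A → b A o]
bbbAooo ⇒ bbbbAoooo   [A → b A o]
bbbbAoooo ⇒ bbbbbAooooo   [A → b A o]
bbbbbAooooo ⇒ bbbbbooooo   [A → ε]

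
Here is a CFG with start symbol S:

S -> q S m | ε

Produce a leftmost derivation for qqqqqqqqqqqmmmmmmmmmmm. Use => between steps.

S=>qSm=>qqSmm=>qqqSmmm=>qqqqSmmmm=>qqqqqSmmmmm=>qqqqqqSmmmmmm=>qqqqqqqSmmmmmmm=>qqqqqqqqSmmmmmmmm=>qqqqqqqqqSmmmmmmmmm=>qqqqqqqqqqSmmmmmmmmmm=>qqqqqqqqqqqSmmmmmmmmmmm=>qqqqqqqqqqqmmmmmmmmmmm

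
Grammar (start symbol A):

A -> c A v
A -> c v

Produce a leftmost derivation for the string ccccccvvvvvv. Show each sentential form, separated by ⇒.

A ⇒ cAv ⇒ ccAvv ⇒ cccAvvv ⇒ ccccAvvvv ⇒ cccccAvvvvv ⇒ ccccccvvvvvv

A ⇒ cAv   [A -> c A v]
cAv ⇒ ccAvv   [A -> c A v]
ccAvv ⇒ cccAvvv   [A -> c A v]
cccAvvv ⇒ ccccAvvvv   [A -> c A v]
ccccAvvvv ⇒ cccccAvvvvv   [A -> c A v]
cccccAvvvvv ⇒ ccccccvvvvvv   [A -> c v]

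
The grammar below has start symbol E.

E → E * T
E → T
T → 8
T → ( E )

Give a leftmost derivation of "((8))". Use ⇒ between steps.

E ⇒ T ⇒ (E) ⇒ (T) ⇒ ((E)) ⇒ ((T)) ⇒ ((8))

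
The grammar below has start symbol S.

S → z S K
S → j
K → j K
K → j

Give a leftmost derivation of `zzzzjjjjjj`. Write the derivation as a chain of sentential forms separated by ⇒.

S ⇒ zSK   [S → z S K]
zSK ⇒ zzSKK   [S → z S K]
zzSKK ⇒ zzzSKKK   [S → z S K]
zzzSKKK ⇒ zzzzSKKKK   [S → z S K]
zzzzSKKKK ⇒ zzzzjKKKK   [S → j]
zzzzjKKKK ⇒ zzzzjjKKK   [K → j]
zzzzjjKKK ⇒ zzzzjjjKKK   [K → j K]
zzzzjjjKKK ⇒ zzzzjjjjKK   [K → j]
zzzzjjjjKK ⇒ zzzzjjjjjK   [K → j]
zzzzjjjjjK ⇒ zzzzjjjjjj   [K → j]

S ⇒ zSK ⇒ zzSKK ⇒ zzzSKKK ⇒ zzzzSKKKK ⇒ zzzzjKKKK ⇒ zzzzjjKKK ⇒ zzzzjjjKKK ⇒ zzzzjjjjKK ⇒ zzzzjjjjjK ⇒ zzzzjjjjjj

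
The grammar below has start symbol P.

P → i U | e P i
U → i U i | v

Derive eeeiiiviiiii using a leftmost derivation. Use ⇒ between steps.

P⇒ePi⇒eePii⇒eeePiii⇒eeeiUiii⇒eeeiiUiiii⇒eeeiiiUiiiii⇒eeeiiiviiiii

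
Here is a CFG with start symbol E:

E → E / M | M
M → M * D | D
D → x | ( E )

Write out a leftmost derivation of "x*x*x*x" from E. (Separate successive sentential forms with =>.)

E => M   [E → M]
M => M*D   [M → M * D]
M*D => M*D*D   [M → M * D]
M*D*D => M*D*D*D   [M → M * D]
M*D*D*D => D*D*D*D   [M → D]
D*D*D*D => x*D*D*D   [D → x]
x*D*D*D => x*x*D*D   [D → x]
x*x*D*D => x*x*x*D   [D → x]
x*x*x*D => x*x*x*x   [D → x]

E => M => M*D => M*D*D => M*D*D*D => D*D*D*D => x*D*D*D => x*x*D*D => x*x*x*D => x*x*x*x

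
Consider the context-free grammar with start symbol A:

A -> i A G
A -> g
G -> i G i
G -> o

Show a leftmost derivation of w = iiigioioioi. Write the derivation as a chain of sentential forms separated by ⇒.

A ⇒ iAG ⇒ iiAGG ⇒ iiiAGGG ⇒ iiigGGG ⇒ iiigiGiGG ⇒ iiigioiGG ⇒ iiigioioG ⇒ iiigioioiGi ⇒ iiigioioioi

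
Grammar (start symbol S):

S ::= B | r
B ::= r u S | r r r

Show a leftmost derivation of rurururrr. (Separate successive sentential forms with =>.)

S => B   [S ::= B]
B => ruS   [B ::= r u S]
ruS => ruB   [S ::= B]
ruB => ruruS   [B ::= r u S]
ruruS => ruruB   [S ::= B]
ruruB => rururuS   [B ::= r u S]
rururuS => rururuB   [S ::= B]
rururuB => rurururrr   [B ::= r r r]

S => B => ruS => ruB => ruruS => ruruB => rururuS => rururuB => rurururrr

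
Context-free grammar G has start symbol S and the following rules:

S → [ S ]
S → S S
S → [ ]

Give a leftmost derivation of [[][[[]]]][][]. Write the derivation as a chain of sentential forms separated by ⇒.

S ⇒ SS   [S → S S]
SS ⇒ SSS   [S → S S]
SSS ⇒ [S]SS   [S → [ S ]]
[S]SS ⇒ [SS]SS   [S → S S]
[SS]SS ⇒ [[]S]SS   [S → [ ]]
[[]S]SS ⇒ [[][S]]SS   [S → [ S ]]
[[][S]]SS ⇒ [[][[S]]]SS   [S → [ S ]]
[[][[S]]]SS ⇒ [[][[[]]]]SS   [S → [ ]]
[[][[[]]]]SS ⇒ [[][[[]]]][]S   [S → [ ]]
[[][[[]]]][]S ⇒ [[][[[]]]][][]   [S → [ ]]

S ⇒ SS ⇒ SSS ⇒ [S]SS ⇒ [SS]SS ⇒ [[]S]SS ⇒ [[][S]]SS ⇒ [[][[S]]]SS ⇒ [[][[[]]]]SS ⇒ [[][[[]]]][]S ⇒ [[][[[]]]][][]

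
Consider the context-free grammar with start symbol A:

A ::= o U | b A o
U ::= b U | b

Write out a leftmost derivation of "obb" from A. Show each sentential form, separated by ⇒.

A⇒oU⇒obU⇒obb

A ⇒ oU   [A ::= o U]
oU ⇒ obU   [U ::= b U]
obU ⇒ obb   [U ::= b]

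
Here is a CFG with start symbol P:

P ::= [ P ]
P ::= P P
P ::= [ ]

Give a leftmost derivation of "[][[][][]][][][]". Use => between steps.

P => PP   [P ::= P P]
PP => PPP   [P ::= P P]
PPP => PPPP   [P ::= P P]
PPPP => []PPP   [P ::= [ ]]
[]PPP => []PPPP   [P ::= P P]
[]PPPP => [][P]PPP   [P ::= [ P ]]
[][P]PPP => [][PP]PPP   [P ::= P P]
[][PP]PPP => [][PPP]PPP   [P ::= P P]
[][PPP]PPP => [][[]PP]PPP   [P ::= [ ]]
[][[]PP]PPP => [][[][]P]PPP   [P ::= [ ]]
[][[][]P]PPP => [][[][][]]PPP   [P ::= [ ]]
[][[][][]]PPP => [][[][][]][]PP   [P ::= [ ]]
[][[][][]][]PP => [][[][][]][][]P   [P ::= [ ]]
[][[][][]][][]P => [][[][][]][][][]   [P ::= [ ]]

P => PP => PPP => PPPP => []PPP => []PPPP => [][P]PPP => [][PP]PPP => [][PPP]PPP => [][[]PP]PPP => [][[][]P]PPP => [][[][][]]PPP => [][[][][]][]PP => [][[][][]][][]P => [][[][][]][][][]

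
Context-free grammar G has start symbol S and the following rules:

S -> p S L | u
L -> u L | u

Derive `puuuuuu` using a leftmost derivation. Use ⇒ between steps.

S ⇒ pSL ⇒ puL ⇒ puuL ⇒ puuuL ⇒ puuuuL ⇒ puuuuuL ⇒ puuuuuu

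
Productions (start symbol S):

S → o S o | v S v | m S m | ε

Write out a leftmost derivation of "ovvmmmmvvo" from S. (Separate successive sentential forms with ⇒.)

S⇒oSo⇒ovSvo⇒ovvSvvo⇒ovvmSmvvo⇒ovvmmSmmvvo⇒ovvmmmmvvo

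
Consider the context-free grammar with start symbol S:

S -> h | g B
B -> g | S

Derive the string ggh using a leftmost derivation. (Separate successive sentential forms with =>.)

S => gB   [S -> g B]
gB => gS   [B -> S]
gS => ggB   [S -> g B]
ggB => ggS   [B -> S]
ggS => ggh   [S -> h]

S=>gB=>gS=>ggB=>ggS=>ggh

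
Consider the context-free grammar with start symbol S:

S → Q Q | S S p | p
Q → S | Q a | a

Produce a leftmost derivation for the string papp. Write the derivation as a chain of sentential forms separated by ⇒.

S ⇒ SSp   [S → S S p]
SSp ⇒ QQSp   [S → Q Q]
QQSp ⇒ SQSp   [Q → S]
SQSp ⇒ pQSp   [S → p]
pQSp ⇒ paSp   [Q → a]
paSp ⇒ papp   [S → p]

S ⇒ SSp ⇒ QQSp ⇒ SQSp ⇒ pQSp ⇒ paSp ⇒ papp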